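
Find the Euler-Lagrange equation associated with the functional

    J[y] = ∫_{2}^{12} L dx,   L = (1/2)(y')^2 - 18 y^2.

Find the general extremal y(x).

The Lagrangian is L = (1/2)(y')^2 - 18 y^2.
∂L/∂y = -36y.
∂L/∂y' = y'.
The Euler-Lagrange equation d/dx(∂L/∂y') − ∂L/∂y = 0 becomes:
    y'' + 36 y = 0
General solution: y(x) = A sin(6x) + B cos(6x), where A and B are arbitrary constants fixed by the endpoint conditions.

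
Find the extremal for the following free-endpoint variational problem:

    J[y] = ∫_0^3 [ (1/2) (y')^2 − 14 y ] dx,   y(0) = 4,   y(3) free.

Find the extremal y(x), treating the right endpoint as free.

The Lagrangian L = (1/2) (y')^2 − 14 y gives
    ∂L/∂y = −14,   ∂L/∂y' = y'.
Euler-Lagrange: d/dx(y') − (−14) = 0, i.e. y'' + 14 = 0, so
    y(x) = −(14/2) x^2 + C1 x + C2.
Fixed left endpoint y(0) = 4 ⇒ C2 = 4.
The right endpoint x = 3 is free, so the natural (transversality) condition is ∂L/∂y' |_{x=3} = 0, i.e. y'(3) = 0.
Compute y'(x) = −14 x + C1, so y'(3) = −42 + C1 = 0 ⇒ C1 = 42.
Therefore the extremal is
    y(x) = −7 x^2 + 42 x + 4.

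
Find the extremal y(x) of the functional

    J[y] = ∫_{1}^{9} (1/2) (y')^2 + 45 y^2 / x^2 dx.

The Lagrangian is L = (1/2) (y')^2 + 45 y^2 / x^2.
Compute ∂L/∂y = 90y/x^2, ∂L/∂y' = y'.
The Euler-Lagrange equation d/dx(∂L/∂y') − ∂L/∂y = 0 reduces to
    y'' − 90/x^2 · y = 0  (x > 0).
Its general solution is
    y(x) = A x^10 + B x^(-9),
with A, B fixed by the endpoint conditions.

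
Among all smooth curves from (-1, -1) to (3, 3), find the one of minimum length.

Arc-length functional: J[y] = ∫ sqrt(1 + (y')^2) dx.
Lagrangian L = sqrt(1 + (y')^2) has no explicit y dependence, so ∂L/∂y = 0 and the Euler-Lagrange equation gives
    d/dx( y' / sqrt(1 + (y')^2) ) = 0  ⇒  y' / sqrt(1 + (y')^2) = const.
Hence y' is constant, so y(x) is affine.
Fitting the endpoints (-1, -1) and (3, 3):
    slope m = (3 − (-1)) / (3 − (-1)) = 1,
    intercept c = (-1) − m·(-1) = 0.
Extremal: y(x) = x.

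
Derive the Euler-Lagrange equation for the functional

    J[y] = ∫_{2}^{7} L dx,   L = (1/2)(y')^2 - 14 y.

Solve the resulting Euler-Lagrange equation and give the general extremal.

The Lagrangian is L = (1/2)(y')^2 - 14 y.
∂L/∂y = -14.
∂L/∂y' = y'.
The Euler-Lagrange equation d/dx(∂L/∂y') − ∂L/∂y = 0 becomes:
    y'' + 14 = 0
General solution: y(x) = -7 x^2 + A x + B, where A and B are arbitrary constants fixed by the endpoint conditions.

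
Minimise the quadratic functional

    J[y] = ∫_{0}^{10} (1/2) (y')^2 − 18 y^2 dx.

The Lagrangian is L = (1/2) (y')^2 − 18 y^2.
Compute ∂L/∂y = -36y, ∂L/∂y' = y'.
The Euler-Lagrange equation d/dx(∂L/∂y') − ∂L/∂y = 0 reduces to
    y'' + 36 y = 0.
Its general solution is
    y(x) = A sin(6x) + B cos(6x),
with A, B fixed by the endpoint conditions.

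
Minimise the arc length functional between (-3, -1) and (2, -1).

Arc-length functional: J[y] = ∫ sqrt(1 + (y')^2) dx.
Lagrangian L = sqrt(1 + (y')^2) has no explicit y dependence, so ∂L/∂y = 0 and the Euler-Lagrange equation gives
    d/dx( y' / sqrt(1 + (y')^2) ) = 0  ⇒  y' / sqrt(1 + (y')^2) = const.
Hence y' is constant, so y(x) is affine.
Fitting the endpoints (-3, -1) and (2, -1):
    slope m = ((-1) − (-1)) / (2 − (-3)) = 0,
    intercept c = (-1) − m·(-3) = -1.
Extremal: y(x) = -1.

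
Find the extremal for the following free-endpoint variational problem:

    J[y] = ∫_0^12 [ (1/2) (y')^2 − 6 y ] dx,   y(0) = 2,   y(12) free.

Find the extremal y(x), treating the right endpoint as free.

The Lagrangian L = (1/2) (y')^2 − 6 y gives
    ∂L/∂y = −6,   ∂L/∂y' = y'.
Euler-Lagrange: d/dx(y') − (−6) = 0, i.e. y'' + 6 = 0, so
    y(x) = −(6/2) x^2 + C1 x + C2.
Fixed left endpoint y(0) = 2 ⇒ C2 = 2.
The right endpoint x = 12 is free, so the natural (transversality) condition is ∂L/∂y' |_{x=12} = 0, i.e. y'(12) = 0.
Compute y'(x) = −6 x + C1, so y'(12) = −72 + C1 = 0 ⇒ C1 = 72.
Therefore the extremal is
    y(x) = −3 x^2 + 72 x + 2.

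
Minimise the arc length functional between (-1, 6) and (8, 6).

Arc-length functional: J[y] = ∫ sqrt(1 + (y')^2) dx.
Lagrangian L = sqrt(1 + (y')^2) has no explicit y dependence, so ∂L/∂y = 0 and the Euler-Lagrange equation gives
    d/dx( y' / sqrt(1 + (y')^2) ) = 0  ⇒  y' / sqrt(1 + (y')^2) = const.
Hence y' is constant, so y(x) is affine.
Fitting the endpoints (-1, 6) and (8, 6):
    slope m = (6 − 6) / (8 − (-1)) = 0,
    intercept c = 6 − m·(-1) = 6.
Extremal: y(x) = 6.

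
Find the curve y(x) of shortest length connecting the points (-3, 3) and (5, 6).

Arc-length functional: J[y] = ∫ sqrt(1 + (y')^2) dx.
Lagrangian L = sqrt(1 + (y')^2) has no explicit y dependence, so ∂L/∂y = 0 and the Euler-Lagrange equation gives
    d/dx( y' / sqrt(1 + (y')^2) ) = 0  ⇒  y' / sqrt(1 + (y')^2) = const.
Hence y' is constant, so y(x) is affine.
Fitting the endpoints (-3, 3) and (5, 6):
    slope m = (6 − 3) / (5 − (-3)) = 3/8,
    intercept c = 3 − m·(-3) = 33/8.
Extremal: y(x) = (3/8) x + 33/8.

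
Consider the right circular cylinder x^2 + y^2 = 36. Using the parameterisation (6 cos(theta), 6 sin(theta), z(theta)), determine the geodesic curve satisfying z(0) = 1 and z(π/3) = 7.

Parameterise the cylinder of radius R = 6 as
    r(θ) = (6 cos θ, 6 sin θ, z(θ)).
The arc-length element is
    ds = sqrt(36 + (dz/dθ)^2) dθ,
so the Lagrangian is L = sqrt(36 + z'^2).
L depends on z' only, not on z or θ, so ∂L/∂z = 0 and
    ∂L/∂z' = z' / sqrt(36 + z'^2).
The Euler-Lagrange equation gives
    d/dθ( z' / sqrt(36 + z'^2) ) = 0,
so z' is constant. Integrating once:
    z(θ) = a θ + b,
a helix on the cylinder (a straight line when the cylinder is unrolled). The constants a, b are determined by the endpoint conditions.
With endpoint conditions z(0) = 1 and z(π/3) = 7: from z(0) = b we get b = 1, and a·π/3 + 1 = 7 gives a = 18/π, so
    z(θ) = (18/π) θ + 1.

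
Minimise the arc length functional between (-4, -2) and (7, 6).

Arc-length functional: J[y] = ∫ sqrt(1 + (y')^2) dx.
Lagrangian L = sqrt(1 + (y')^2) has no explicit y dependence, so ∂L/∂y = 0 and the Euler-Lagrange equation gives
    d/dx( y' / sqrt(1 + (y')^2) ) = 0  ⇒  y' / sqrt(1 + (y')^2) = const.
Hence y' is constant, so y(x) is affine.
Fitting the endpoints (-4, -2) and (7, 6):
    slope m = (6 − (-2)) / (7 − (-4)) = 8/11,
    intercept c = (-2) − m·(-4) = 10/11.
Extremal: y(x) = (8/11) x + 10/11.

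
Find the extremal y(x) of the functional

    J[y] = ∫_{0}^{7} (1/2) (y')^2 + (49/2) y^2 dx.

The Lagrangian is L = (1/2) (y')^2 + (49/2) y^2.
Compute ∂L/∂y = 49y, ∂L/∂y' = y'.
The Euler-Lagrange equation d/dx(∂L/∂y') − ∂L/∂y = 0 reduces to
    y'' − 49 y = 0.
Its general solution is
    y(x) = A e^(7x) + B e^(−7x),
with A, B fixed by the endpoint conditions.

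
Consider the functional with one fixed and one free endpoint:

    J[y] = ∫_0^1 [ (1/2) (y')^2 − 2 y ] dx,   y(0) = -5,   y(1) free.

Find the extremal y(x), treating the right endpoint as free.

The Lagrangian L = (1/2) (y')^2 − 2 y gives
    ∂L/∂y = −2,   ∂L/∂y' = y'.
Euler-Lagrange: d/dx(y') − (−2) = 0, i.e. y'' + 2 = 0, so
    y(x) = −(2/2) x^2 + C1 x + C2.
Fixed left endpoint y(0) = -5 ⇒ C2 = -5.
The right endpoint x = 1 is free, so the natural (transversality) condition is ∂L/∂y' |_{x=1} = 0, i.e. y'(1) = 0.
Compute y'(x) = −2 x + C1, so y'(1) = −2 + C1 = 0 ⇒ C1 = 2.
Therefore the extremal is
    y(x) = −x^2 + 2 x − 5.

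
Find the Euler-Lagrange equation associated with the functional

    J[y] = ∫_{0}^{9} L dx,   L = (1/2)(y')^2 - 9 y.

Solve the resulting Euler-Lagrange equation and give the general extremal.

The Lagrangian is L = (1/2)(y')^2 - 9 y.
∂L/∂y = -9.
∂L/∂y' = y'.
The Euler-Lagrange equation d/dx(∂L/∂y') − ∂L/∂y = 0 becomes:
    y'' + 9 = 0
General solution: y(x) = -(9/2) x^2 + A x + B, where A and B are arbitrary constants fixed by the endpoint conditions.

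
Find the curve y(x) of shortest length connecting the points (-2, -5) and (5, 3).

Arc-length functional: J[y] = ∫ sqrt(1 + (y')^2) dx.
Lagrangian L = sqrt(1 + (y')^2) has no explicit y dependence, so ∂L/∂y = 0 and the Euler-Lagrange equation gives
    d/dx( y' / sqrt(1 + (y')^2) ) = 0  ⇒  y' / sqrt(1 + (y')^2) = const.
Hence y' is constant, so y(x) is affine.
Fitting the endpoints (-2, -5) and (5, 3):
    slope m = (3 − (-5)) / (5 − (-2)) = 8/7,
    intercept c = (-5) − m·(-2) = -19/7.
Extremal: y(x) = (8/7) x - 19/7.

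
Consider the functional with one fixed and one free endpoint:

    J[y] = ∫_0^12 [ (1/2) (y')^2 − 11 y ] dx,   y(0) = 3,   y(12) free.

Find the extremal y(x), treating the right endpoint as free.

The Lagrangian L = (1/2) (y')^2 − 11 y gives
    ∂L/∂y = −11,   ∂L/∂y' = y'.
Euler-Lagrange: d/dx(y') − (−11) = 0, i.e. y'' + 11 = 0, so
    y(x) = −(11/2) x^2 + C1 x + C2.
Fixed left endpoint y(0) = 3 ⇒ C2 = 3.
The right endpoint x = 12 is free, so the natural (transversality) condition is ∂L/∂y' |_{x=12} = 0, i.e. y'(12) = 0.
Compute y'(x) = −11 x + C1, so y'(12) = −132 + C1 = 0 ⇒ C1 = 132.
Therefore the extremal is
    y(x) = −(11/2) x^2 + 132 x + 3.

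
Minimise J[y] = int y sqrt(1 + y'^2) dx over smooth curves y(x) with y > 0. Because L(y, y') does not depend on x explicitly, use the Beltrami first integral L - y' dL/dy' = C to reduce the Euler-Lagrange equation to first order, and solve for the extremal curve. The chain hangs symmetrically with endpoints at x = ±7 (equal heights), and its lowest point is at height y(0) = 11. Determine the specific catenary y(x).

The Lagrangian L(y, y') = y sqrt(1 + y'^2) has no explicit x dependence, so the Beltrami identity applies:
    L − y' ∂L/∂y' = C.
Compute ∂L/∂y' = y · y' / sqrt(1 + y'^2). Then
    L − y' ∂L/∂y'
    = y sqrt(1 + y'^2) − y · y'^2 / sqrt(1 + y'^2)
    = y (1 + y'^2 − y'^2) / sqrt(1 + y'^2)
    = y / sqrt(1 + y'^2) = C.
Squaring gives y^2 = C^2 (1 + y'^2), i.e.
    y'^2 = y^2 / C^2 − 1.
Separating variables,
    dy / sqrt(y^2 − C^2) = dx / C,
and integrating gives arccosh(y / C) = (x − a)/C, so
    y(x) = C cosh((x − a)/C),
the catenary. The constants C and a are fixed by the two endpoint conditions (and, for the hanging-chain problem, the length constraint selects C).
Now fit the given data. The endpoints x = ±7 are symmetric at equal height, so the catenary is even about its minimum: a = 0 and y(x) = C cosh(x/C). The lowest point is y(0) = C cosh(0) = C, and we are told y(0) = 11, so C = 11. Therefore
    y(x) = 11 cosh(x/11),
and at the endpoints
    y(±7) = 11 cosh(7/11).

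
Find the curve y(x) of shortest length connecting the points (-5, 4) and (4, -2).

Arc-length functional: J[y] = ∫ sqrt(1 + (y')^2) dx.
Lagrangian L = sqrt(1 + (y')^2) has no explicit y dependence, so ∂L/∂y = 0 and the Euler-Lagrange equation gives
    d/dx( y' / sqrt(1 + (y')^2) ) = 0  ⇒  y' / sqrt(1 + (y')^2) = const.
Hence y' is constant, so y(x) is affine.
Fitting the endpoints (-5, 4) and (4, -2):
    slope m = ((-2) − 4) / (4 − (-5)) = -2/3,
    intercept c = 4 − m·(-5) = 2/3.
Extremal: y(x) = (-2/3) x + 2/3.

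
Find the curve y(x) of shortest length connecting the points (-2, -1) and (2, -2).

Arc-length functional: J[y] = ∫ sqrt(1 + (y')^2) dx.
Lagrangian L = sqrt(1 + (y')^2) has no explicit y dependence, so ∂L/∂y = 0 and the Euler-Lagrange equation gives
    d/dx( y' / sqrt(1 + (y')^2) ) = 0  ⇒  y' / sqrt(1 + (y')^2) = const.
Hence y' is constant, so y(x) is affine.
Fitting the endpoints (-2, -1) and (2, -2):
    slope m = ((-2) − (-1)) / (2 − (-2)) = -1/4,
    intercept c = (-1) − m·(-2) = -3/2.
Extremal: y(x) = (-1/4) x - 3/2.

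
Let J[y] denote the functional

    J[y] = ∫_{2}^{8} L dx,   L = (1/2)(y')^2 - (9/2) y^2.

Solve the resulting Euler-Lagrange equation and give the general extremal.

The Lagrangian is L = (1/2)(y')^2 - (9/2) y^2.
∂L/∂y = -9y.
∂L/∂y' = y'.
The Euler-Lagrange equation d/dx(∂L/∂y') − ∂L/∂y = 0 becomes:
    y'' + 9 y = 0
General solution: y(x) = A sin(3x) + B cos(3x), where A and B are arbitrary constants fixed by the endpoint conditions.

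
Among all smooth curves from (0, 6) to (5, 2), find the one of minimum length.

Arc-length functional: J[y] = ∫ sqrt(1 + (y')^2) dx.
Lagrangian L = sqrt(1 + (y')^2) has no explicit y dependence, so ∂L/∂y = 0 and the Euler-Lagrange equation gives
    d/dx( y' / sqrt(1 + (y')^2) ) = 0  ⇒  y' / sqrt(1 + (y')^2) = const.
Hence y' is constant, so y(x) is affine.
Fitting the endpoints (0, 6) and (5, 2):
    slope m = (2 − 6) / (5 − 0) = -4/5,
    intercept c = 6 − m·0 = 6.
Extremal: y(x) = (-4/5) x + 6.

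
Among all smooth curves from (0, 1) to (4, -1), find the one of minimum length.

Arc-length functional: J[y] = ∫ sqrt(1 + (y')^2) dx.
Lagrangian L = sqrt(1 + (y')^2) has no explicit y dependence, so ∂L/∂y = 0 and the Euler-Lagrange equation gives
    d/dx( y' / sqrt(1 + (y')^2) ) = 0  ⇒  y' / sqrt(1 + (y')^2) = const.
Hence y' is constant, so y(x) is affine.
Fitting the endpoints (0, 1) and (4, -1):
    slope m = ((-1) − 1) / (4 − 0) = -1/2,
    intercept c = 1 − m·0 = 1.
Extremal: y(x) = (-1/2) x + 1.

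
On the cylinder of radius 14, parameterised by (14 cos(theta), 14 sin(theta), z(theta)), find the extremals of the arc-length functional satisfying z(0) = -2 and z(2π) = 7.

Parameterise the cylinder of radius R = 14 as
    r(θ) = (14 cos θ, 14 sin θ, z(θ)).
The arc-length element is
    ds = sqrt(196 + (dz/dθ)^2) dθ,
so the Lagrangian is L = sqrt(196 + z'^2).
L depends on z' only, not on z or θ, so ∂L/∂z = 0 and
    ∂L/∂z' = z' / sqrt(196 + z'^2).
The Euler-Lagrange equation gives
    d/dθ( z' / sqrt(196 + z'^2) ) = 0,
so z' is constant. Integrating once:
    z(θ) = a θ + b,
a helix on the cylinder (a straight line when the cylinder is unrolled). The constants a, b are determined by the endpoint conditions.
With endpoint conditions z(0) = -2 and z(2π) = 7: from z(0) = b we get b = -2, and a·2π + -2 = 7 gives a = 9/(2π), so
    z(θ) = (9/(2π)) θ − 2.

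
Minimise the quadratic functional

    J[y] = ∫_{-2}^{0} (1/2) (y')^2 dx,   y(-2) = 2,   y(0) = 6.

The Lagrangian is L = (1/2) (y')^2.
Compute ∂L/∂y = 0, ∂L/∂y' = y'.
The Euler-Lagrange equation d/dx(∂L/∂y') − ∂L/∂y = 0 reduces to
    y'' = 0.
Its general solution is
    y(x) = A x + B,
with A, B fixed by the endpoint conditions.
Applying the endpoint conditions y(-2) = 2 and y(0) = 6: solve A·-2 + B = 2 and A·0 + B = 6. Subtracting gives A(0 − -2) = 6 − 2, so A = 2, and B = 2 − A·-2 = 6. Therefore
    y(x) = 2 x + 6.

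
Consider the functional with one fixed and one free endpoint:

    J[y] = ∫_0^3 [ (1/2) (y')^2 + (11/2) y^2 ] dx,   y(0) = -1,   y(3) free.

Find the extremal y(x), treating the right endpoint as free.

The Lagrangian L = (1/2) (y')^2 + (11/2) y^2 gives
    ∂L/∂y = 11 y,   ∂L/∂y' = y'.
Euler-Lagrange: y'' − 11 y = 0.
With k = sqrt(11), the general solution is
    y(x) = A cosh(sqrt(11) x) + B sinh(sqrt(11) x).
Fixed left endpoint y(0) = -1 ⇒ A = -1.
The right endpoint x = 3 is free, so the natural (transversality) condition is ∂L/∂y' |_{x=3} = 0, i.e. y'(3) = 0.
Compute y'(x) = A k sinh(k x) + B k cosh(k x), so
    y'(3) = A k sinh(k·3) + B k cosh(k·3) = 0
    ⇒ B = −A tanh(k·3) = tanh(sqrt(11)·3).
Therefore the extremal is
    y(x) = −cosh(sqrt(11) x) + tanh(sqrt(11)·3) sinh(sqrt(11) x).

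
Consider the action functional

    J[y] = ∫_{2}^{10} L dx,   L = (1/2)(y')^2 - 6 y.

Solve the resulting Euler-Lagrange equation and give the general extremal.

The Lagrangian is L = (1/2)(y')^2 - 6 y.
∂L/∂y = -6.
∂L/∂y' = y'.
The Euler-Lagrange equation d/dx(∂L/∂y') − ∂L/∂y = 0 becomes:
    y'' + 6 = 0
General solution: y(x) = -3 x^2 + A x + B, where A and B are arbitrary constants fixed by the endpoint conditions.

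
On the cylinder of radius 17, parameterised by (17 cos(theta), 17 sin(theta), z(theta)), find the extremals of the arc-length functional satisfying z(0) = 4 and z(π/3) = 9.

Parameterise the cylinder of radius R = 17 as
    r(θ) = (17 cos θ, 17 sin θ, z(θ)).
The arc-length element is
    ds = sqrt(289 + (dz/dθ)^2) dθ,
so the Lagrangian is L = sqrt(289 + z'^2).
L depends on z' only, not on z or θ, so ∂L/∂z = 0 and
    ∂L/∂z' = z' / sqrt(289 + z'^2).
The Euler-Lagrange equation gives
    d/dθ( z' / sqrt(289 + z'^2) ) = 0,
so z' is constant. Integrating once:
    z(θ) = a θ + b,
a helix on the cylinder (a straight line when the cylinder is unrolled). The constants a, b are determined by the endpoint conditions.
With endpoint conditions z(0) = 4 and z(π/3) = 9: from z(0) = b we get b = 4, and a·π/3 + 4 = 9 gives a = 15/π, so
    z(θ) = (15/π) θ + 4.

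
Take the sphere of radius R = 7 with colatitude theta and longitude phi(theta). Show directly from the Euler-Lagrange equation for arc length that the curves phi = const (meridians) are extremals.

On the sphere of radius R = 7 with spherical coordinates (θ, φ), the induced metric is
    ds^2 = 49(dθ^2 + sin^2(θ) dφ^2).
Using θ as the parameter, the arc-length functional becomes
    J[φ] = ∫ 7 sqrt(1 + sin^2(θ) (dφ/dθ)^2) dθ.
So L = 7 sqrt(1 + sin^2(θ) φ'^2). Compute
    ∂L/∂φ = 0  (L has no explicit φ dependence),
    ∂L/∂φ' = 7 sin^2(θ) φ' / sqrt(1 + sin^2(θ) φ'^2).
For the candidate φ(θ) = c (constant), φ' = 0, so ∂L/∂φ' evaluated along the candidate vanishes, and ∂L/∂φ is identically zero. Hence
    d/dθ(∂L/∂φ') − ∂L/∂φ = 0
is satisfied. Therefore meridians φ = const are extremals of arc length — they are geodesics on the sphere.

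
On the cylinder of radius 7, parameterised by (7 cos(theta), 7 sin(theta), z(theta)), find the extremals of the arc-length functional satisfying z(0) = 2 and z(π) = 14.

Parameterise the cylinder of radius R = 7 as
    r(θ) = (7 cos θ, 7 sin θ, z(θ)).
The arc-length element is
    ds = sqrt(49 + (dz/dθ)^2) dθ,
so the Lagrangian is L = sqrt(49 + z'^2).
L depends on z' only, not on z or θ, so ∂L/∂z = 0 and
    ∂L/∂z' = z' / sqrt(49 + z'^2).
The Euler-Lagrange equation gives
    d/dθ( z' / sqrt(49 + z'^2) ) = 0,
so z' is constant. Integrating once:
    z(θ) = a θ + b,
a helix on the cylinder (a straight line when the cylinder is unrolled). The constants a, b are determined by the endpoint conditions.
With endpoint conditions z(0) = 2 and z(π) = 14: from z(0) = b we get b = 2, and a·π + 2 = 14 gives a = 12/π, so
    z(θ) = (12/π) θ + 2.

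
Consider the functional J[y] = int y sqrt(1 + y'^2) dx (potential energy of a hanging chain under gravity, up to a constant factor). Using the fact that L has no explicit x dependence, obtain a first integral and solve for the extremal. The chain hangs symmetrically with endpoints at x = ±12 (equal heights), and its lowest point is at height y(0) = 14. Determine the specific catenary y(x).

The Lagrangian L(y, y') = y sqrt(1 + y'^2) has no explicit x dependence, so the Beltrami identity applies:
    L − y' ∂L/∂y' = C.
Compute ∂L/∂y' = y · y' / sqrt(1 + y'^2). Then
    L − y' ∂L/∂y'
    = y sqrt(1 + y'^2) − y · y'^2 / sqrt(1 + y'^2)
    = y (1 + y'^2 − y'^2) / sqrt(1 + y'^2)
    = y / sqrt(1 + y'^2) = C.
Squaring gives y^2 = C^2 (1 + y'^2), i.e.
    y'^2 = y^2 / C^2 − 1.
Separating variables,
    dy / sqrt(y^2 − C^2) = dx / C,
and integrating gives arccosh(y / C) = (x − a)/C, so
    y(x) = C cosh((x − a)/C),
the catenary. The constants C and a are fixed by the two endpoint conditions (and, for the hanging-chain problem, the length constraint selects C).
Now fit the given data. The endpoints x = ±12 are symmetric at equal height, so the catenary is even about its minimum: a = 0 and y(x) = C cosh(x/C). The lowest point is y(0) = C cosh(0) = C, and we are told y(0) = 14, so C = 14. Therefore
    y(x) = 14 cosh(x/14),
and at the endpoints
    y(±12) = 14 cosh(12/14).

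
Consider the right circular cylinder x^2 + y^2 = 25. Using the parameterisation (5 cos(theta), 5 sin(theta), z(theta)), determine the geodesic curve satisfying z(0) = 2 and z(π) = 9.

Parameterise the cylinder of radius R = 5 as
    r(θ) = (5 cos θ, 5 sin θ, z(θ)).
The arc-length element is
    ds = sqrt(25 + (dz/dθ)^2) dθ,
so the Lagrangian is L = sqrt(25 + z'^2).
L depends on z' only, not on z or θ, so ∂L/∂z = 0 and
    ∂L/∂z' = z' / sqrt(25 + z'^2).
The Euler-Lagrange equation gives
    d/dθ( z' / sqrt(25 + z'^2) ) = 0,
so z' is constant. Integrating once:
    z(θ) = a θ + b,
a helix on the cylinder (a straight line when the cylinder is unrolled). The constants a, b are determined by the endpoint conditions.
With endpoint conditions z(0) = 2 and z(π) = 9: from z(0) = b we get b = 2, and a·π + 2 = 9 gives a = 7/π, so
    z(θ) = (7/π) θ + 2.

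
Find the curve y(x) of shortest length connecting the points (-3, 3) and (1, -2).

Arc-length functional: J[y] = ∫ sqrt(1 + (y')^2) dx.
Lagrangian L = sqrt(1 + (y')^2) has no explicit y dependence, so ∂L/∂y = 0 and the Euler-Lagrange equation gives
    d/dx( y' / sqrt(1 + (y')^2) ) = 0  ⇒  y' / sqrt(1 + (y')^2) = const.
Hence y' is constant, so y(x) is affine.
Fitting the endpoints (-3, 3) and (1, -2):
    slope m = ((-2) − 3) / (1 − (-3)) = -5/4,
    intercept c = 3 − m·(-3) = -3/4.
Extremal: y(x) = (-5/4) x - 3/4.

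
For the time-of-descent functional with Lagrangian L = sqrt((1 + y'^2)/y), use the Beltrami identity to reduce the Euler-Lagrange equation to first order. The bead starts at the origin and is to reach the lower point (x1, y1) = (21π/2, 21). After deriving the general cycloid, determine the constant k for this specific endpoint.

The Lagrangian L = sqrt((1 + y'^2) / y) has no explicit x dependence, so the Beltrami identity applies:
    L − y' ∂L/∂y' = C.
Compute ∂L/∂y' = y' / sqrt(y (1 + y'^2)).
Substitute:
    sqrt((1 + y'^2)/y) − y'·y' / sqrt(y (1 + y'^2))
    = (1 + y'^2) / sqrt(y (1 + y'^2)) − y'^2 / sqrt(y (1 + y'^2))
    = 1 / sqrt(y (1 + y'^2)) = C.
Squaring and rearranging gives the first integral
    y (1 + y'^2) = 1/C^2 =: k   (constant).
Solving this first-order ODE by the substitution
    y = (k/2)(1 − cos θ)
yields the cycloid parameterisation
    x(θ) = (k/2)(θ − sin θ),   y(θ) = (k/2)(1 − cos θ).
The constant k is fixed by the endpoint condition.
Now fit the given lower endpoint (x1, y1) = (21π/2, 21). At the bottom of the first arch (θ = π), the parametric equations give
    y(π) = (k/2)(1 − cos π) = k,
    x(π) = (k/2)(π − sin π) = kπ/2.
Matching y(π) = 21 gives k = 21, consistent with x(π) = 21π/2. Therefore the specific cycloid is
    x(θ) = (21/2)(θ − sin θ),   y(θ) = (21/2)(1 − cos θ).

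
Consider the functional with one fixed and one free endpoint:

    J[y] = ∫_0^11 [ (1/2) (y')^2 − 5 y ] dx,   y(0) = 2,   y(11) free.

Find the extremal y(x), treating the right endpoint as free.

The Lagrangian L = (1/2) (y')^2 − 5 y gives
    ∂L/∂y = −5,   ∂L/∂y' = y'.
Euler-Lagrange: d/dx(y') − (−5) = 0, i.e. y'' + 5 = 0, so
    y(x) = −(5/2) x^2 + C1 x + C2.
Fixed left endpoint y(0) = 2 ⇒ C2 = 2.
The right endpoint x = 11 is free, so the natural (transversality) condition is ∂L/∂y' |_{x=11} = 0, i.e. y'(11) = 0.
Compute y'(x) = −5 x + C1, so y'(11) = −55 + C1 = 0 ⇒ C1 = 55.
Therefore the extremal is
    y(x) = −(5/2) x^2 + 55 x + 2.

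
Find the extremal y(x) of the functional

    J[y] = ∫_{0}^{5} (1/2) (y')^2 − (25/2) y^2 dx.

The Lagrangian is L = (1/2) (y')^2 − (25/2) y^2.
Compute ∂L/∂y = -25y, ∂L/∂y' = y'.
The Euler-Lagrange equation d/dx(∂L/∂y') − ∂L/∂y = 0 reduces to
    y'' + 25 y = 0.
Its general solution is
    y(x) = A sin(5x) + B cos(5x),
with A, B fixed by the endpoint conditions.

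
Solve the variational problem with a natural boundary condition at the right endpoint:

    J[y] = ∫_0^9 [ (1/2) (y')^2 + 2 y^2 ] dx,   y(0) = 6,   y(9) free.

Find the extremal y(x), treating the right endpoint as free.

The Lagrangian L = (1/2) (y')^2 + 2 y^2 gives
    ∂L/∂y = 4 y,   ∂L/∂y' = y'.
Euler-Lagrange: y'' − 4 y = 0.
With k = 2, the general solution is
    y(x) = A cosh(2 x) + B sinh(2 x).
Fixed left endpoint y(0) = 6 ⇒ A = 6.
The right endpoint x = 9 is free, so the natural (transversality) condition is ∂L/∂y' |_{x=9} = 0, i.e. y'(9) = 0.
Compute y'(x) = A k sinh(k x) + B k cosh(k x), so
    y'(9) = A k sinh(k·9) + B k cosh(k·9) = 0
    ⇒ B = −A tanh(k·9) = − 6 tanh(2·9).
Therefore the extremal is
    y(x) = 6 cosh(2 x) − 6 tanh(2·9) sinh(2 x).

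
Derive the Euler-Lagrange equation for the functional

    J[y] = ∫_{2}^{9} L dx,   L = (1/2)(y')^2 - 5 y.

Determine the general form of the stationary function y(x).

The Lagrangian is L = (1/2)(y')^2 - 5 y.
∂L/∂y = -5.
∂L/∂y' = y'.
The Euler-Lagrange equation d/dx(∂L/∂y') − ∂L/∂y = 0 becomes:
    y'' + 5 = 0
General solution: y(x) = -(5/2) x^2 + A x + B, where A and B are arbitrary constants fixed by the endpoint conditions.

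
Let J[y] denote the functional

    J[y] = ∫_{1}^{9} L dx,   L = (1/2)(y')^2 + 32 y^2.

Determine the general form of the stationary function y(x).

The Lagrangian is L = (1/2)(y')^2 + 32 y^2.
∂L/∂y = 64y.
∂L/∂y' = y'.
The Euler-Lagrange equation d/dx(∂L/∂y') − ∂L/∂y = 0 becomes:
    y'' - 64 y = 0
General solution: y(x) = A e^(8x) + B e^(-8x), where A and B are arbitrary constants fixed by the endpoint conditions.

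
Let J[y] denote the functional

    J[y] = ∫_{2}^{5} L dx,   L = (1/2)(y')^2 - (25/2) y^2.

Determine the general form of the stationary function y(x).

The Lagrangian is L = (1/2)(y')^2 - (25/2) y^2.
∂L/∂y = -25y.
∂L/∂y' = y'.
The Euler-Lagrange equation d/dx(∂L/∂y') − ∂L/∂y = 0 becomes:
    y'' + 25 y = 0
General solution: y(x) = A sin(5x) + B cos(5x), where A and B are arbitrary constants fixed by the endpoint conditions.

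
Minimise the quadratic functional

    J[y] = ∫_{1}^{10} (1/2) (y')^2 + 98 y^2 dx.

The Lagrangian is L = (1/2) (y')^2 + 98 y^2.
Compute ∂L/∂y = 196y, ∂L/∂y' = y'.
The Euler-Lagrange equation d/dx(∂L/∂y') − ∂L/∂y = 0 reduces to
    y'' − 196 y = 0.
Its general solution is
    y(x) = A e^(14x) + B e^(−14x),
with A, B fixed by the endpoint conditions.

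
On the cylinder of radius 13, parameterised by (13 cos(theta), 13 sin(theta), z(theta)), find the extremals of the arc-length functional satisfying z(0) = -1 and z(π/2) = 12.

Parameterise the cylinder of radius R = 13 as
    r(θ) = (13 cos θ, 13 sin θ, z(θ)).
The arc-length element is
    ds = sqrt(169 + (dz/dθ)^2) dθ,
so the Lagrangian is L = sqrt(169 + z'^2).
L depends on z' only, not on z or θ, so ∂L/∂z = 0 and
    ∂L/∂z' = z' / sqrt(169 + z'^2).
The Euler-Lagrange equation gives
    d/dθ( z' / sqrt(169 + z'^2) ) = 0,
so z' is constant. Integrating once:
    z(θ) = a θ + b,
a helix on the cylinder (a straight line when the cylinder is unrolled). The constants a, b are determined by the endpoint conditions.
With endpoint conditions z(0) = -1 and z(π/2) = 12: from z(0) = b we get b = -1, and a·π/2 + -1 = 12 gives a = 26/π, so
    z(θ) = (26/π) θ − 1.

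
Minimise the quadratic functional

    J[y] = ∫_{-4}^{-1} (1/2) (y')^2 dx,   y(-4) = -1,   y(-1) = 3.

The Lagrangian is L = (1/2) (y')^2.
Compute ∂L/∂y = 0, ∂L/∂y' = y'.
The Euler-Lagrange equation d/dx(∂L/∂y') − ∂L/∂y = 0 reduces to
    y'' = 0.
Its general solution is
    y(x) = A x + B,
with A, B fixed by the endpoint conditions.
Applying the endpoint conditions y(-4) = -1 and y(-1) = 3: solve A·-4 + B = -1 and A·-1 + B = 3. Subtracting gives A(-1 − -4) = 3 − -1, so A = 4/3, and B = -1 − A·-4 = 13/3. Therefore
    y(x) = (4/3) x + 13/3.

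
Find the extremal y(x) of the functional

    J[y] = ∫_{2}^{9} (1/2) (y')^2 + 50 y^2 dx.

The Lagrangian is L = (1/2) (y')^2 + 50 y^2.
Compute ∂L/∂y = 100y, ∂L/∂y' = y'.
The Euler-Lagrange equation d/dx(∂L/∂y') − ∂L/∂y = 0 reduces to
    y'' − 100 y = 0.
Its general solution is
    y(x) = A e^(10x) + B e^(−10x),
with A, B fixed by the endpoint conditions.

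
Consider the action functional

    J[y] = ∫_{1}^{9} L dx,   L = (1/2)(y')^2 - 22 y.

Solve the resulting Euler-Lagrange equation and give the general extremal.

The Lagrangian is L = (1/2)(y')^2 - 22 y.
∂L/∂y = -22.
∂L/∂y' = y'.
The Euler-Lagrange equation d/dx(∂L/∂y') − ∂L/∂y = 0 becomes:
    y'' + 22 = 0
General solution: y(x) = -11 x^2 + A x + B, where A and B are arbitrary constants fixed by the endpoint conditions.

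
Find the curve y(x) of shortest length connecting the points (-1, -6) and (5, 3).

Arc-length functional: J[y] = ∫ sqrt(1 + (y')^2) dx.
Lagrangian L = sqrt(1 + (y')^2) has no explicit y dependence, so ∂L/∂y = 0 and the Euler-Lagrange equation gives
    d/dx( y' / sqrt(1 + (y')^2) ) = 0  ⇒  y' / sqrt(1 + (y')^2) = const.
Hence y' is constant, so y(x) is affine.
Fitting the endpoints (-1, -6) and (5, 3):
    slope m = (3 − (-6)) / (5 − (-1)) = 3/2,
    intercept c = (-6) − m·(-1) = -9/2.
Extremal: y(x) = (3/2) x - 9/2.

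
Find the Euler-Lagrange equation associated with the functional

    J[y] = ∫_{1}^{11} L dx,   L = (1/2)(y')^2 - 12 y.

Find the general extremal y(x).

The Lagrangian is L = (1/2)(y')^2 - 12 y.
∂L/∂y = -12.
∂L/∂y' = y'.
The Euler-Lagrange equation d/dx(∂L/∂y') − ∂L/∂y = 0 becomes:
    y'' + 12 = 0
General solution: y(x) = -6 x^2 + A x + B, where A and B are arbitrary constants fixed by the endpoint conditions.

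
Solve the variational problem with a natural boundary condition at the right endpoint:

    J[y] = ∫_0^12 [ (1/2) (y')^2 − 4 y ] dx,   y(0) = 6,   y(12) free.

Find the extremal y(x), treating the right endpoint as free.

The Lagrangian L = (1/2) (y')^2 − 4 y gives
    ∂L/∂y = −4,   ∂L/∂y' = y'.
Euler-Lagrange: d/dx(y') − (−4) = 0, i.e. y'' + 4 = 0, so
    y(x) = −(4/2) x^2 + C1 x + C2.
Fixed left endpoint y(0) = 6 ⇒ C2 = 6.
The right endpoint x = 12 is free, so the natural (transversality) condition is ∂L/∂y' |_{x=12} = 0, i.e. y'(12) = 0.
Compute y'(x) = −4 x + C1, so y'(12) = −48 + C1 = 0 ⇒ C1 = 48.
Therefore the extremal is
    y(x) = −2 x^2 + 48 x + 6.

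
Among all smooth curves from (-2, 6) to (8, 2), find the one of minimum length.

Arc-length functional: J[y] = ∫ sqrt(1 + (y')^2) dx.
Lagrangian L = sqrt(1 + (y')^2) has no explicit y dependence, so ∂L/∂y = 0 and the Euler-Lagrange equation gives
    d/dx( y' / sqrt(1 + (y')^2) ) = 0  ⇒  y' / sqrt(1 + (y')^2) = const.
Hence y' is constant, so y(x) is affine.
Fitting the endpoints (-2, 6) and (8, 2):
    slope m = (2 − 6) / (8 − (-2)) = -2/5,
    intercept c = 6 − m·(-2) = 26/5.
Extremal: y(x) = (-2/5) x + 26/5.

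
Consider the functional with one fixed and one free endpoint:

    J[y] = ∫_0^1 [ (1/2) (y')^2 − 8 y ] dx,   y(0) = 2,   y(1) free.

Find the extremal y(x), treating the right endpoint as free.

The Lagrangian L = (1/2) (y')^2 − 8 y gives
    ∂L/∂y = −8,   ∂L/∂y' = y'.
Euler-Lagrange: d/dx(y') − (−8) = 0, i.e. y'' + 8 = 0, so
    y(x) = −(8/2) x^2 + C1 x + C2.
Fixed left endpoint y(0) = 2 ⇒ C2 = 2.
The right endpoint x = 1 is free, so the natural (transversality) condition is ∂L/∂y' |_{x=1} = 0, i.e. y'(1) = 0.
Compute y'(x) = −8 x + C1, so y'(1) = −8 + C1 = 0 ⇒ C1 = 8.
Therefore the extremal is
    y(x) = −4 x^2 + 8 x + 2.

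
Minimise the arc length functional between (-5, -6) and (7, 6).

Arc-length functional: J[y] = ∫ sqrt(1 + (y')^2) dx.
Lagrangian L = sqrt(1 + (y')^2) has no explicit y dependence, so ∂L/∂y = 0 and the Euler-Lagrange equation gives
    d/dx( y' / sqrt(1 + (y')^2) ) = 0  ⇒  y' / sqrt(1 + (y')^2) = const.
Hence y' is constant, so y(x) is affine.
Fitting the endpoints (-5, -6) and (7, 6):
    slope m = (6 − (-6)) / (7 − (-5)) = 1,
    intercept c = (-6) − m·(-5) = -1.
Extremal: y(x) = x - 1.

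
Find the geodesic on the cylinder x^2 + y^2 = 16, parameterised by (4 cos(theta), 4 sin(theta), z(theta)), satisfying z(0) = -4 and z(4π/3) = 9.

Parameterise the cylinder of radius R = 4 as
    r(θ) = (4 cos θ, 4 sin θ, z(θ)).
The arc-length element is
    ds = sqrt(16 + (dz/dθ)^2) dθ,
so the Lagrangian is L = sqrt(16 + z'^2).
L depends on z' only, not on z or θ, so ∂L/∂z = 0 and
    ∂L/∂z' = z' / sqrt(16 + z'^2).
The Euler-Lagrange equation gives
    d/dθ( z' / sqrt(16 + z'^2) ) = 0,
so z' is constant. Integrating once:
    z(θ) = a θ + b,
a helix on the cylinder (a straight line when the cylinder is unrolled). The constants a, b are determined by the endpoint conditions.
With endpoint conditions z(0) = -4 and z(4π/3) = 9: from z(0) = b we get b = -4, and a·4π/3 + -4 = 9 gives a = 39/(4π), so
    z(θ) = (39/(4π)) θ − 4.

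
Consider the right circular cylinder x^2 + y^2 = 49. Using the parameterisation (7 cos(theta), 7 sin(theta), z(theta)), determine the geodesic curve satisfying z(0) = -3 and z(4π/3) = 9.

Parameterise the cylinder of radius R = 7 as
    r(θ) = (7 cos θ, 7 sin θ, z(θ)).
The arc-length element is
    ds = sqrt(49 + (dz/dθ)^2) dθ,
so the Lagrangian is L = sqrt(49 + z'^2).
L depends on z' only, not on z or θ, so ∂L/∂z = 0 and
    ∂L/∂z' = z' / sqrt(49 + z'^2).
The Euler-Lagrange equation gives
    d/dθ( z' / sqrt(49 + z'^2) ) = 0,
so z' is constant. Integrating once:
    z(θ) = a θ + b,
a helix on the cylinder (a straight line when the cylinder is unrolled). The constants a, b are determined by the endpoint conditions.
With endpoint conditions z(0) = -3 and z(4π/3) = 9: from z(0) = b we get b = -3, and a·4π/3 + -3 = 9 gives a = 9/π, so
    z(θ) = (9/π) θ − 3.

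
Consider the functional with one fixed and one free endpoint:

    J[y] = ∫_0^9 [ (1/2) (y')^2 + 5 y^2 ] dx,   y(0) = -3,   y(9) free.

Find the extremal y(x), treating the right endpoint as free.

The Lagrangian L = (1/2) (y')^2 + 5 y^2 gives
    ∂L/∂y = 10 y,   ∂L/∂y' = y'.
Euler-Lagrange: y'' − 10 y = 0.
With k = sqrt(10), the general solution is
    y(x) = A cosh(sqrt(10) x) + B sinh(sqrt(10) x).
Fixed left endpoint y(0) = -3 ⇒ A = -3.
The right endpoint x = 9 is free, so the natural (transversality) condition is ∂L/∂y' |_{x=9} = 0, i.e. y'(9) = 0.
Compute y'(x) = A k sinh(k x) + B k cosh(k x), so
    y'(9) = A k sinh(k·9) + B k cosh(k·9) = 0
    ⇒ B = −A tanh(k·9) = 3 tanh(sqrt(10)·9).
Therefore the extremal is
    y(x) = −3 cosh(sqrt(10) x) + 3 tanh(sqrt(10)·9) sinh(sqrt(10) x).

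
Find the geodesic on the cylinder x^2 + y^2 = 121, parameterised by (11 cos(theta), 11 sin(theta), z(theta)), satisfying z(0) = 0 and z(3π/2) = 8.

Parameterise the cylinder of radius R = 11 as
    r(θ) = (11 cos θ, 11 sin θ, z(θ)).
The arc-length element is
    ds = sqrt(121 + (dz/dθ)^2) dθ,
so the Lagrangian is L = sqrt(121 + z'^2).
L depends on z' only, not on z or θ, so ∂L/∂z = 0 and
    ∂L/∂z' = z' / sqrt(121 + z'^2).
The Euler-Lagrange equation gives
    d/dθ( z' / sqrt(121 + z'^2) ) = 0,
so z' is constant. Integrating once:
    z(θ) = a θ + b,
a helix on the cylinder (a straight line when the cylinder is unrolled). The constants a, b are determined by the endpoint conditions.
With endpoint conditions z(0) = 0 and z(3π/2) = 8: from z(0) = b we get b = 0, and a·3π/2 + 0 = 8 gives a = 16/(3π), so
    z(θ) = (16/(3π)) θ.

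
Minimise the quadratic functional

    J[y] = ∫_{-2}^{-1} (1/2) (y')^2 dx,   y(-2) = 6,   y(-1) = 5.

The Lagrangian is L = (1/2) (y')^2.
Compute ∂L/∂y = 0, ∂L/∂y' = y'.
The Euler-Lagrange equation d/dx(∂L/∂y') − ∂L/∂y = 0 reduces to
    y'' = 0.
Its general solution is
    y(x) = A x + B,
with A, B fixed by the endpoint conditions.
Applying the endpoint conditions y(-2) = 6 and y(-1) = 5: solve A·-2 + B = 6 and A·-1 + B = 5. Subtracting gives A(-1 − -2) = 5 − 6, so A = -1, and B = 6 − A·-2 = 4. Therefore
    y(x) = -x + 4.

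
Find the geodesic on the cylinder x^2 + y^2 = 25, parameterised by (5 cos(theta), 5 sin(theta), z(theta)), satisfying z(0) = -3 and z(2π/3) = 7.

Parameterise the cylinder of radius R = 5 as
    r(θ) = (5 cos θ, 5 sin θ, z(θ)).
The arc-length element is
    ds = sqrt(25 + (dz/dθ)^2) dθ,
so the Lagrangian is L = sqrt(25 + z'^2).
L depends on z' only, not on z or θ, so ∂L/∂z = 0 and
    ∂L/∂z' = z' / sqrt(25 + z'^2).
The Euler-Lagrange equation gives
    d/dθ( z' / sqrt(25 + z'^2) ) = 0,
so z' is constant. Integrating once:
    z(θ) = a θ + b,
a helix on the cylinder (a straight line when the cylinder is unrolled). The constants a, b are determined by the endpoint conditions.
With endpoint conditions z(0) = -3 and z(2π/3) = 7: from z(0) = b we get b = -3, and a·2π/3 + -3 = 7 gives a = 15/π, so
    z(θ) = (15/π) θ − 3.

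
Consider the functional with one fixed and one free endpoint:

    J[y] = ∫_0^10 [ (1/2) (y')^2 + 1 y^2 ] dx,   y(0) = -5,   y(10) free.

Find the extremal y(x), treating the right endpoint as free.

The Lagrangian L = (1/2) (y')^2 + 1 y^2 gives
    ∂L/∂y = 2 y,   ∂L/∂y' = y'.
Euler-Lagrange: y'' − 2 y = 0.
With k = sqrt(2), the general solution is
    y(x) = A cosh(sqrt(2) x) + B sinh(sqrt(2) x).
Fixed left endpoint y(0) = -5 ⇒ A = -5.
The right endpoint x = 10 is free, so the natural (transversality) condition is ∂L/∂y' |_{x=10} = 0, i.e. y'(10) = 0.
Compute y'(x) = A k sinh(k x) + B k cosh(k x), so
    y'(10) = A k sinh(k·10) + B k cosh(k·10) = 0
    ⇒ B = −A tanh(k·10) = 5 tanh(sqrt(2)·10).
Therefore the extremal is
    y(x) = −5 cosh(sqrt(2) x) + 5 tanh(sqrt(2)·10) sinh(sqrt(2) x).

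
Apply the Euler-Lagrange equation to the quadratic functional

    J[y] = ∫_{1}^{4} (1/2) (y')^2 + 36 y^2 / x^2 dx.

The Lagrangian is L = (1/2) (y')^2 + 36 y^2 / x^2.
Compute ∂L/∂y = 72y/x^2, ∂L/∂y' = y'.
The Euler-Lagrange equation d/dx(∂L/∂y') − ∂L/∂y = 0 reduces to
    y'' − 72/x^2 · y = 0  (x > 0).
Its general solution is
    y(x) = A x^9 + B x^(-8),
with A, B fixed by the endpoint conditions.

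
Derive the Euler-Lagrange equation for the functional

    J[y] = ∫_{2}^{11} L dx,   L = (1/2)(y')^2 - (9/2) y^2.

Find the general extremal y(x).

The Lagrangian is L = (1/2)(y')^2 - (9/2) y^2.
∂L/∂y = -9y.
∂L/∂y' = y'.
The Euler-Lagrange equation d/dx(∂L/∂y') − ∂L/∂y = 0 becomes:
    y'' + 9 y = 0
General solution: y(x) = A sin(3x) + B cos(3x), where A and B are arbitrary constants fixed by the endpoint conditions.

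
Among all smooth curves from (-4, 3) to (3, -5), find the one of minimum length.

Arc-length functional: J[y] = ∫ sqrt(1 + (y')^2) dx.
Lagrangian L = sqrt(1 + (y')^2) has no explicit y dependence, so ∂L/∂y = 0 and the Euler-Lagrange equation gives
    d/dx( y' / sqrt(1 + (y')^2) ) = 0  ⇒  y' / sqrt(1 + (y')^2) = const.
Hence y' is constant, so y(x) is affine.
Fitting the endpoints (-4, 3) and (3, -5):
    slope m = ((-5) − 3) / (3 − (-4)) = -8/7,
    intercept c = 3 − m·(-4) = -11/7.
Extremal: y(x) = (-8/7) x - 11/7.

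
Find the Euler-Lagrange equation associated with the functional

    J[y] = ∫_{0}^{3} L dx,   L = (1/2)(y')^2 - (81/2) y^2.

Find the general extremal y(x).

The Lagrangian is L = (1/2)(y')^2 - (81/2) y^2.
∂L/∂y = -81y.
∂L/∂y' = y'.
The Euler-Lagrange equation d/dx(∂L/∂y') − ∂L/∂y = 0 becomes:
    y'' + 81 y = 0
General solution: y(x) = A sin(9x) + B cos(9x), where A and B are arbitrary constants fixed by the endpoint conditions.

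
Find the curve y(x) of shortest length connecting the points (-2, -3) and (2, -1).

Arc-length functional: J[y] = ∫ sqrt(1 + (y')^2) dx.
Lagrangian L = sqrt(1 + (y')^2) has no explicit y dependence, so ∂L/∂y = 0 and the Euler-Lagrange equation gives
    d/dx( y' / sqrt(1 + (y')^2) ) = 0  ⇒  y' / sqrt(1 + (y')^2) = const.
Hence y' is constant, so y(x) is affine.
Fitting the endpoints (-2, -3) and (2, -1):
    slope m = ((-1) − (-3)) / (2 − (-2)) = 1/2,
    intercept c = (-3) − m·(-2) = -2.
Extremal: y(x) = (1/2) x - 2.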